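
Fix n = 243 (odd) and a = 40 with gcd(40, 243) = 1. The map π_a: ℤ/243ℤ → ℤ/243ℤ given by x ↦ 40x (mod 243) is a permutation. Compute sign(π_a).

+1

Orbit of 94 under x↦40x: [94, 115, 226, 49, 16, 154, 85]… (length divides ord_243(40)).
Cycle type of π: 81×2 + 27×2 + 9×2 + 3×2 + 1×3; total 11 cycles.
With 11 cycles on 243 points, sign = (−1)^{243−11} = +1.
Check: (40/243) = +1 by Zolotarev.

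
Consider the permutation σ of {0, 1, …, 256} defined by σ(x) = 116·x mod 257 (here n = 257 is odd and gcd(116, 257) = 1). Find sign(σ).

Start at x=137: 137 → 215 → 11 → 248 → 241 → 200 → 70 → … (one orbit).
3 cycles of lengths [128, 128, 1].
With 3 cycles on 257 points, sign = (−1)^{257−3} = +1.
Zolotarev: (116|257) = +1, matching the cycle-count sign.

+1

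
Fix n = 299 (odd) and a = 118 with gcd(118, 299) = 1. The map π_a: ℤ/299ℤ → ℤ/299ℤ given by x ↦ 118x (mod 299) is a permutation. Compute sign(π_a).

Start at x=131: 131 → 209 → 144 → 248 → 261 → 1 → 118 → … (one orbit).
Cycle lengths of π_118 on ℤ/299ℤ: [11, 11, 11, 11, 11, 11, 11, 11, 11, 11, 11, 11, 11, 11, 11, 11, 11, 11, 11, 11, 11, 11, 11, 11, 11, 11, 1, 1, 1, 1, 1, 1, 1, 1, 1, 1, 1, 1, 1]; 39 cycles in total.
sign(π) = (−1)^{n − #cycles} = (−1)^{299−39} = (−1)^260 = +1.
The Jacobi symbol (118|299) = +1 (Zolotarev) agrees.

+1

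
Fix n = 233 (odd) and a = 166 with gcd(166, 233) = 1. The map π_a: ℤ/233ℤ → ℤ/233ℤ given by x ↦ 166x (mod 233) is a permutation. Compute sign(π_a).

-1

Trace 189: π^k(189) = [189, 152, 68, 104, 22, 157, 199] for k=0..6.
π_166 has 2 disjoint cycles with lengths [232, 1] on {0,…,232}.
2 cycles on 233: each ℓ→(−1)^(ℓ−1), product (−1)^231 = -1.
The Jacobi symbol (166|233) = -1 (Zolotarev) agrees.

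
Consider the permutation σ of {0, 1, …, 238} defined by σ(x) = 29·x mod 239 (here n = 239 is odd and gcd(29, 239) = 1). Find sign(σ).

Orbit of 202 under x↦29x: [202, 122, 192, 71, 147, 200, 64]… (length divides ord_239(29)).
3 cycles of lengths [119, 119, 1].
3 cycles on 239: each ℓ→(−1)^(ℓ−1), product (−1)^236 = +1.
The Jacobi symbol (29|239) = +1 (Zolotarev) agrees.

+1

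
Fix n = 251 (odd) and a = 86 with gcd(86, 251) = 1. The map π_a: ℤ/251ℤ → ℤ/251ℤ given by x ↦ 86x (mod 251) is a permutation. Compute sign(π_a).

Orbit of 63 under x↦86x: [63, 147, 92, 131, 222, 16, 121]… (length divides ord_251(86)).
3 cycles of lengths [125, 125, 1].
251 − 3 = 248 transpositions; sign(π) = (−1)^248 = +1.

+1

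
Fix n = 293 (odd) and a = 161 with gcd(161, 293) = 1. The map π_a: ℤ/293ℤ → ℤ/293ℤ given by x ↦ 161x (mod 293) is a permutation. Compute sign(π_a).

+1

Orbit of 268 under x↦161x: [268, 77, 91, 1, 161, 137, 82]… (length divides ord_293(161)).
Cycle type of π: 73×4 + 1; total 5 cycles.
sign(π) = (−1)^{n − #cycles} = (−1)^{293−5} = (−1)^288 = +1.
The Jacobi symbol (161|293) = +1 (Zolotarev) agrees.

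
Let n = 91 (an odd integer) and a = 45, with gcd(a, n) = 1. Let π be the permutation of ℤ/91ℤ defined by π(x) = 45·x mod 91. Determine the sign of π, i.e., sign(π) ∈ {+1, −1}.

Orbit of 45 under x↦45x: [45, 23, 34, 74, 54, 64, 59]… (length divides ord_91(45)).
Cycle type of π: 12×7 + 6 + 1; total 9 cycles.
9 cycles on 91: each ℓ→(−1)^(ℓ−1), product (−1)^82 = +1.
Check: (45/91) = +1 by Zolotarev.

+1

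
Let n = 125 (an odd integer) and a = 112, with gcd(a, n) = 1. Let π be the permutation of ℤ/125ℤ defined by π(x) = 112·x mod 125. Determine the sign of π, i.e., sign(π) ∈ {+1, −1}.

-1

Orbit of 22 under x↦112x: [22, 89, 93, 41, 92, 54, 48]… (length divides ord_125(112)).
Decompose π into cycles: lengths [100, 20, 4, 1] (4 cycles, including the fixed point 0).
4 cycles on 125: each ℓ→(−1)^(ℓ−1), product (−1)^121 = -1.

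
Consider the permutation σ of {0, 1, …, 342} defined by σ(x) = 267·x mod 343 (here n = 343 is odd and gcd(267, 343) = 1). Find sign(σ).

Start at x=162: 162 → 36 → 8 → 78 → 246 → 169 → 190 → … (one orbit).
19 cycles of lengths [49, 49, 49, 49, 49, 49, 7, 7, 7, 7, 7, 7, 1, 1, 1, 1, 1, 1, 1].
With 19 cycles on 343 points, sign = (−1)^{343−19} = +1.
Zolotarev: (267|343) = +1, matching the cycle-count sign.

+1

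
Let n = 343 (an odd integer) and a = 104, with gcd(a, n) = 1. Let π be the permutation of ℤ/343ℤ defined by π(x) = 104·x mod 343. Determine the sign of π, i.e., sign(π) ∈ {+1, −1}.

-1

Orbit of 29 under x↦104x: [29, 272, 162, 41, 148, 300, 330]… (length divides ord_343(104)).
Cycle type of π: 98×3 + 14×3 + 2×3 + 1; total 10 cycles.
Σ(ℓ_i−1) = 343−10 = 333; sign = (−1)^333 = -1.
(104|343)_J = -1 (Zolotarev's lemma cross-check).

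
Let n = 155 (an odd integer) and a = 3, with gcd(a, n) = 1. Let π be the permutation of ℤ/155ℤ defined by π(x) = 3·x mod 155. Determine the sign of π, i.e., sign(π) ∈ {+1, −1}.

Orbit of 129 under x↦3x: [129, 77, 76, 73, 64, 37, 111]… (length divides ord_155(3)).
The orbit structure of x ↦ 3x mod 155: 5 orbits of sizes [60, 60, 30, 4, 1].
With 5 cycles on 155 points, sign = (−1)^{155−5} = +1.
Via Zolotarev, sign(π_{3}) = (3|155) = +1.

+1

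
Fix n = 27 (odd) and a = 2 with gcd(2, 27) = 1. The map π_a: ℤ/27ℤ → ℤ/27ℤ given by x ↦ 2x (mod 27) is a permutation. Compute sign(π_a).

-1

Start at x=13: 13 → 26 → 25 → 23 → 19 → 11 → 22 → … (one orbit).
4 cycles of lengths [18, 6, 2, 1].
With 4 cycles on 27 points, sign = (−1)^{27−4} = -1.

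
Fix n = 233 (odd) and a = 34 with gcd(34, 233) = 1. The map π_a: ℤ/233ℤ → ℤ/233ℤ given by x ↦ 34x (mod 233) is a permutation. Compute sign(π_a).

-1

Trace 110: π^k(110) = [110, 12, 175, 125, 56, 40, 195] for k=0..6.
Cycle lengths of π_34 on ℤ/233ℤ: [232, 1]; 2 cycles in total.
sign(π) = (−1)^{n − #cycles} = (−1)^{233−2} = (−1)^231 = -1.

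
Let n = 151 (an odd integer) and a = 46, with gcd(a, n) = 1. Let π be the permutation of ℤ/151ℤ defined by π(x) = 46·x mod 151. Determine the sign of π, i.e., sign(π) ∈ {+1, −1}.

Trace 75: π^k(75) = [75, 128, 150, 105, 149, 59, 147] for k=0..6.
π_46 has 6 disjoint cycles with lengths [30, 30, 30, 30, 30, 1] on {0,…,150}.
Σ(ℓ_i−1) = 151−6 = 145; sign = (−1)^145 = -1.

-1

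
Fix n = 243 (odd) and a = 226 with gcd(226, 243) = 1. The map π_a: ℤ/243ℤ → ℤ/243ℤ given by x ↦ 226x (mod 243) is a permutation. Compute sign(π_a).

Orbit of 19 under x↦226x: [19, 163, 145, 208, 109, 91, 154]… (length divides ord_243(226)).
Cycle lengths of π_226 on ℤ/243ℤ: [27, 27, 27, 27, 27, 27, 9, 9, 9, 9, 9, 9, 3, 3, 3, 3, 3, 3, 1, 1, 1, 1, 1, 1, 1, 1, 1]; 27 cycles in total.
27 cycles on 243: each ℓ→(−1)^(ℓ−1), product (−1)^216 = +1.

+1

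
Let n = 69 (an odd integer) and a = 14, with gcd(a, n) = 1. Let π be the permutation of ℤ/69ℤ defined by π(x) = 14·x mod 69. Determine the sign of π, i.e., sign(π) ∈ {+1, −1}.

Start at x=16: 16 → 17 → 31 → 20 → 4 → 56 → 25 → … (one orbit).
5 cycles of lengths [22, 22, 22, 2, 1].
Σ(ℓ_i−1) = 69−5 = 64; sign = (−1)^64 = +1.
Check: (14/69) = +1 by Zolotarev.

+1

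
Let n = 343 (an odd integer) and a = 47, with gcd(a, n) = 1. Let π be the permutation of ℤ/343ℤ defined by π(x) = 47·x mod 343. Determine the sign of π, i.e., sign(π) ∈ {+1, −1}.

-1

Orbit of 27 under x↦47x: [27, 240, 304, 225, 285, 18, 160]… (length divides ord_343(47)).
4 cycles of lengths [294, 42, 6, 1].
n − c = 343 − 4 = 339; sign = (−1)^339 = -1.
Check: (47/343) = -1 by Zolotarev.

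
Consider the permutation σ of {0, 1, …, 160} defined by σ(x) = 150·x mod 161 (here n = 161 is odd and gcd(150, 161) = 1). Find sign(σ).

Start at x=117: 117 → 1 → 150 → 121 → 118 → 151 → 110 → … (one orbit).
6 cycles of lengths [66, 66, 11, 11, 6, 1].
n − c = 161 − 6 = 155; sign = (−1)^155 = -1.
The Jacobi symbol (150|161) = -1 (Zolotarev) agrees.

-1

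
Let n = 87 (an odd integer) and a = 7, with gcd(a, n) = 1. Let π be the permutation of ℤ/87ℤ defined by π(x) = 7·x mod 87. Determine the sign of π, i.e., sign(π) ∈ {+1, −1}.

Orbit of 16 under x↦7x: [16, 25, 1, 7, 49, 82, 52]… (length divides ord_87(7)).
The orbit structure of x ↦ 7x mod 87: 15 orbits of sizes [7, 7, 7, 7, 7, 7, 7, 7, 7, 7, 7, 7, 1, 1, 1].
sign(π) = (−1)^{n − #cycles} = (−1)^{87−15} = (−1)^72 = +1.

+1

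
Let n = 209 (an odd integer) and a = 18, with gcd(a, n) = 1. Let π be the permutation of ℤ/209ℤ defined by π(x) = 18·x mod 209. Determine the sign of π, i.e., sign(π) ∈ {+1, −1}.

+1

Start at x=115: 115 → 189 → 58 → 208 → 191 → 94 → 20 → … (one orbit).
Cycle lengths of π_18 on ℤ/209ℤ: [10, 10, 10, 10, 10, 10, 10, 10, 10, 10, 10, 10, 10, 10, 10, 10, 10, 10, 10, 2, 2, 2, 2, 2, 2, 2, 2, 2, 1]; 29 cycles in total.
209 − 29 = 180 transpositions; sign(π) = (−1)^180 = +1.
The Jacobi symbol (18|209) = +1 (Zolotarev) agrees.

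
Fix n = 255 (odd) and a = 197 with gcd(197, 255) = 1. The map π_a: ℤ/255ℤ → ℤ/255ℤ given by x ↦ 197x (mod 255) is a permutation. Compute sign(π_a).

Start at x=227: 227 → 94 → 158 → 16 → 92 → 19 → 173 → … (one orbit).
Cycle lengths of π_197 on ℤ/255ℤ: [16, 16, 16, 16, 16, 16, 16, 16, 16, 16, 16, 16, 16, 16, 16, 4, 4, 4, 2, 1]; 20 cycles in total.
20 cycles on 255: each ℓ→(−1)^(ℓ−1), product (−1)^235 = -1.
Check: (197/255) = -1 by Zolotarev.

-1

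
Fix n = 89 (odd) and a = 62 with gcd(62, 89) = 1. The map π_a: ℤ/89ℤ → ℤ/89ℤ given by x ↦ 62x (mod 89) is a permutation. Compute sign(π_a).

Trace 66: π^k(66) = [66, 87, 54, 55, 28, 45, 31] for k=0..6.
π_62 has 2 disjoint cycles with lengths [88, 1] on {0,…,88}.
89 − 2 = 87 transpositions; sign(π) = (−1)^87 = -1.

-1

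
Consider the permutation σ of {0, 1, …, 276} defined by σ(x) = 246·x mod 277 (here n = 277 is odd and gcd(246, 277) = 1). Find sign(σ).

-1

Start at x=272: 272 → 155 → 181 → 206 → 262 → 188 → 266 → … (one orbit).
The orbit structure of x ↦ 246x mod 277: 2 orbits of sizes [276, 1].
277 − 2 = 275 transpositions; sign(π) = (−1)^275 = -1.
(246|277)_J = -1 (Zolotarev's lemma cross-check).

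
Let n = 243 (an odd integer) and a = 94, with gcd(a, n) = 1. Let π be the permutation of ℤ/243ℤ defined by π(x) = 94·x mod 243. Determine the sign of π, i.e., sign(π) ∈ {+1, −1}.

Start at x=40: 40 → 115 → 118 → 157 → 178 → 208 → 112 → … (one orbit).
Decompose π into cycles: lengths [81, 81, 27, 27, 9, 9, 3, 3, 1, 1, 1] (11 cycles, including the fixed point 0).
With 11 cycles on 243 points, sign = (−1)^{243−11} = +1.
(94|243)_J = +1 (Zolotarev's lemma cross-check).

+1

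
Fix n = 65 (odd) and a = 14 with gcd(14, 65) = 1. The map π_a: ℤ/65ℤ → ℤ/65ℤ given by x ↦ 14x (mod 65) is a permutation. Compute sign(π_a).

Start at x=14: 14 → 1 → 14 (one orbit).
The orbit structure of x ↦ 14x mod 65: 39 orbits of sizes [2, 2, 2, 2, 2, 2, 2, 2, 2, 2, 2, 2, 2, 2, 2, 2, 2, 2, 2, 2, 2, 2, 2, 2, 2, 2, 1, 1, 1, 1, 1, 1, 1, 1, 1, 1, 1, 1, 1].
With 39 cycles on 65 points, sign = (−1)^{65−39} = +1.
Via Zolotarev, sign(π_{14}) = (14|65) = +1.

+1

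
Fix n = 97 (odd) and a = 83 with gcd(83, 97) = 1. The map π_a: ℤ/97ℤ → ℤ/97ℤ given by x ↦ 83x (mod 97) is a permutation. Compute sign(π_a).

Start at x=14: 14 → 95 → 28 → 93 → 56 → 89 → 15 → … (one orbit).
Cycle lengths of π_83 on ℤ/97ℤ: [96, 1]; 2 cycles in total.
sign(π) = (−1)^{n − #cycles} = (−1)^{97−2} = (−1)^95 = -1.
Check: (83/97) = -1 by Zolotarev.

-1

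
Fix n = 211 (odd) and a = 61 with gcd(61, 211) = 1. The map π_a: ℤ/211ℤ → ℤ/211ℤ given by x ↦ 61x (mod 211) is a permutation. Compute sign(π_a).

Trace 140: π^k(140) = [140, 100, 192, 107, 197, 201, 23] for k=0..6.
Decompose π into cycles: lengths [30, 30, 30, 30, 30, 30, 30, 1] (8 cycles, including the fixed point 0).
With 8 cycles on 211 points, sign = (−1)^{211−8} = -1.
The Jacobi symbol (61|211) = -1 (Zolotarev) agrees.

-1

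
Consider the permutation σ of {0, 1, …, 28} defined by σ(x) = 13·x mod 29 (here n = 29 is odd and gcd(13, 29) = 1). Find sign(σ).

+1

Orbit of 6 under x↦13x: [6, 20, 28, 16, 5, 7, 4]… (length divides ord_29(13)).
Cycle type of π: 14×2 + 1; total 3 cycles.
29 − 3 = 26 transpositions; sign(π) = (−1)^26 = +1.
Check: (13/29) = +1 by Zolotarev.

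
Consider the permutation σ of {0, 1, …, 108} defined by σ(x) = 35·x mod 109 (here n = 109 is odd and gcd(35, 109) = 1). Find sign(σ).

+1

Start at x=21: 21 → 81 → 1 → 35 → 26 → 38 → 22 → … (one orbit).
π_35 has 5 disjoint cycles with lengths [27, 27, 27, 27, 1] on {0,…,108}.
5 cycles on 109: each ℓ→(−1)^(ℓ−1), product (−1)^104 = +1.
Check: (35/109) = +1 by Zolotarev.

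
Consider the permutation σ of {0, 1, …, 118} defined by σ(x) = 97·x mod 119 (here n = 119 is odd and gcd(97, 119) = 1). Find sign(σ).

Start at x=48: 48 → 15 → 27 → 1 → 97 → 8 → 62 → … (one orbit).
π_97 has 11 disjoint cycles with lengths [16, 16, 16, 16, 16, 16, 16, 2, 2, 2, 1] on {0,…,118}.
With 11 cycles on 119 points, sign = (−1)^{119−11} = +1.

+1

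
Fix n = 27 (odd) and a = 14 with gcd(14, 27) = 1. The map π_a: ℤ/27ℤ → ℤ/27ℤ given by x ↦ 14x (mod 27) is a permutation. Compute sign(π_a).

-1

Orbit of 14 under x↦14x: [14, 7, 17, 22, 11, 19, 23]… (length divides ord_27(14)).
Cycle lengths of π_14 on ℤ/27ℤ: [18, 6, 2, 1]; 4 cycles in total.
n − c = 27 − 4 = 23; sign = (−1)^23 = -1.
(14|27)_J = -1 (Zolotarev's lemma cross-check).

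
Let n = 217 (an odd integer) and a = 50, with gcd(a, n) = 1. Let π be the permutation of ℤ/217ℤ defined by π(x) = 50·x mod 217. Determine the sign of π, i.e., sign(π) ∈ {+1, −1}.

+1

Trace 169: π^k(169) = [169, 204, 1, 50, 113, 8, 183] for k=0..6.
21 cycles of lengths [15, 15, 15, 15, 15, 15, 15, 15, 15, 15, 15, 15, 15, 15, 1, 1, 1, 1, 1, 1, 1].
21 cycles on 217: each ℓ→(−1)^(ℓ−1), product (−1)^196 = +1.
(50|217)_J = +1 (Zolotarev's lemma cross-check).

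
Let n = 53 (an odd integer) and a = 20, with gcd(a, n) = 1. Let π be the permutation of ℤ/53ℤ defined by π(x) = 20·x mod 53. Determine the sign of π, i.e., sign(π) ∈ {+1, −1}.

-1

Start at x=43: 43 → 12 → 28 → 30 → 17 → 22 → 16 → … (one orbit).
The orbit structure of x ↦ 20x mod 53: 2 orbits of sizes [52, 1].
sign(π) = (−1)^{n − #cycles} = (−1)^{53−2} = (−1)^51 = -1.
Zolotarev: (20|53) = -1, matching the cycle-count sign.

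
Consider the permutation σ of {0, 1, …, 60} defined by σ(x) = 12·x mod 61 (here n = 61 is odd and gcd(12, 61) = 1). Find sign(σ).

Orbit of 25 under x↦12x: [25, 56, 1, 12, 22, 20, 57]… (length divides ord_61(12)).
Cycle lengths of π_12 on ℤ/61ℤ: [15, 15, 15, 15, 1]; 5 cycles in total.
With 5 cycles on 61 points, sign = (−1)^{61−5} = +1.
(12|61)_J = +1 (Zolotarev's lemma cross-check).

+1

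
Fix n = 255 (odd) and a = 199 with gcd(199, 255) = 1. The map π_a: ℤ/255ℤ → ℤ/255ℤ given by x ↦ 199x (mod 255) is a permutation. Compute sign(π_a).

-1

Trace 124: π^k(124) = [124, 196, 244, 106, 184, 151, 214] for k=0..6.
Cycle lengths of π_199 on ℤ/255ℤ: [16, 16, 16, 16, 16, 16, 16, 16, 16, 16, 16, 16, 16, 16, 16, 2, 2, 2, 2, 2, 2, 1, 1, 1]; 24 cycles in total.
sign(π) = (−1)^{n − #cycles} = (−1)^{255−24} = (−1)^231 = -1.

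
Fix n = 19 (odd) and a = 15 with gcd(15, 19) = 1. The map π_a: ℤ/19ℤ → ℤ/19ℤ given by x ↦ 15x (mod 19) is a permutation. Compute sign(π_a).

-1

Trace 18: π^k(18) = [18, 4, 3, 7, 10, 17, 8] for k=0..6.
Cycle type of π: 18 + 1; total 2 cycles.
n − c = 19 − 2 = 17; sign = (−1)^17 = -1.
Zolotarev: (15|19) = -1, matching the cycle-count sign.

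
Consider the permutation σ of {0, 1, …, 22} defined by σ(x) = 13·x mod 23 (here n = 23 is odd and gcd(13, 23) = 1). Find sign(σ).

Orbit of 8 under x↦13x: [8, 12, 18, 4, 6, 9, 2]… (length divides ord_23(13)).
Cycle lengths of π_13 on ℤ/23ℤ: [11, 11, 1]; 3 cycles in total.
n − c = 23 − 3 = 20; sign = (−1)^20 = +1.

+1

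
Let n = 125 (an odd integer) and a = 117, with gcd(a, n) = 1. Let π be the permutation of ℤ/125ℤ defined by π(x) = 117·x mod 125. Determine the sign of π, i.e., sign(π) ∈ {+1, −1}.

Trace 81: π^k(81) = [81, 102, 59, 28, 26, 42, 39] for k=0..6.
π_117 has 4 disjoint cycles with lengths [100, 20, 4, 1] on {0,…,124}.
n − c = 125 − 4 = 121; sign = (−1)^121 = -1.
Zolotarev: (117|125) = -1, matching the cycle-count sign.

-1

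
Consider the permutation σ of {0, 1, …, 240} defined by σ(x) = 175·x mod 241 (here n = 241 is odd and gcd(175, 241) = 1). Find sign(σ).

Trace 114: π^k(114) = [114, 188, 124, 10, 63, 180, 170] for k=0..6.
2 cycles of lengths [240, 1].
2 cycles on 241: each ℓ→(−1)^(ℓ−1), product (−1)^239 = -1.

-1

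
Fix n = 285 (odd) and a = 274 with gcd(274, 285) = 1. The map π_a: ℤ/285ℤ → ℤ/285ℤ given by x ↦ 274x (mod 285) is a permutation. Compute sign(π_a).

Trace 274: π^k(274) = [274, 121, 94, 106, 259, 1] for k=0..5.
Decompose π into cycles: lengths [6, 6, 6, 6, 6, 6, 6, 6, 6, 6, 6, 6, 6, 6, 6, 6, 6, 6, 6, 6, 6, 6, 6, 6, 6, 6, 6, 6, 6, 6, 6, 6, 6, 6, 6, 6, 6, 6, 6, 6, 6, 6, 6, 6, 6, 2, 2, 2, 2, 2, 2, 1, 1, 1] (54 cycles, including the fixed point 0).
n − c = 285 − 54 = 231; sign = (−1)^231 = -1.
Check: (274/285) = -1 by Zolotarev.

-1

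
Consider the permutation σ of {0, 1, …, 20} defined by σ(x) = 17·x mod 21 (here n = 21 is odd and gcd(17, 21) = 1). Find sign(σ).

+1

Trace 20: π^k(20) = [20, 4, 5, 1, 17, 16] for k=0..5.
Decompose π into cycles: lengths [6, 6, 6, 2, 1] (5 cycles, including the fixed point 0).
5 cycles on 21: each ℓ→(−1)^(ℓ−1), product (−1)^16 = +1.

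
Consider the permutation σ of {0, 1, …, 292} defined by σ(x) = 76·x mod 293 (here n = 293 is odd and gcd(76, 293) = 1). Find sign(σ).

Start at x=257: 257 → 194 → 94 → 112 → 15 → 261 → 205 → … (one orbit).
π_76 has 2 disjoint cycles with lengths [292, 1] on {0,…,292}.
Σ(ℓ_i−1) = 293−2 = 291; sign = (−1)^291 = -1.
Zolotarev: (76|293) = -1, matching the cycle-count sign.

-1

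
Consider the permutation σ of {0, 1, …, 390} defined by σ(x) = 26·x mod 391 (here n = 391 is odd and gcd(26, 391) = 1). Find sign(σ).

Trace 52: π^k(52) = [52, 179, 353, 185, 118, 331, 4] for k=0..6.
9 cycles of lengths [88, 88, 88, 88, 11, 11, 8, 8, 1].
sign(π) = (−1)^{n − #cycles} = (−1)^{391−9} = (−1)^382 = +1.
Via Zolotarev, sign(π_{26}) = (26|391) = +1.

+1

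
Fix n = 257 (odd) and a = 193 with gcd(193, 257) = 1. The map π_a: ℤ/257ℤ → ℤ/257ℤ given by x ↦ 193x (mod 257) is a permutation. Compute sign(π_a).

Orbit of 256 under x↦193x: [256, 64, 16, 4, 1, 193, 241]… (length divides ord_257(193)).
Cycle type of π: 8×32 + 1; total 33 cycles.
sign(π) = (−1)^{n − #cycles} = (−1)^{257−33} = (−1)^224 = +1.

+1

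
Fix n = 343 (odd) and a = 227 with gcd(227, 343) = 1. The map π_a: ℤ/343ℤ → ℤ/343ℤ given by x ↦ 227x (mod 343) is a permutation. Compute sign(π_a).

Trace 325: π^k(325) = [325, 30, 293, 312, 166, 295, 80] for k=0..6.
Decompose π into cycles: lengths [42, 42, 42, 42, 42, 42, 42, 6, 6, 6, 6, 6, 6, 6, 6, 1] (16 cycles, including the fixed point 0).
With 16 cycles on 343 points, sign = (−1)^{343−16} = -1.

-1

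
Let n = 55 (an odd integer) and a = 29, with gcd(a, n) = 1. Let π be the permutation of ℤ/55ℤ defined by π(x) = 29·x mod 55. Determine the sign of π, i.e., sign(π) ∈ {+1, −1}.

-1

Start at x=54: 54 → 26 → 39 → 31 → 19 → 1 → 29 → … (one orbit).
8 cycles of lengths [10, 10, 10, 10, 10, 2, 2, 1].
With 8 cycles on 55 points, sign = (−1)^{55−8} = -1.
The Jacobi symbol (29|55) = -1 (Zolotarev) agrees.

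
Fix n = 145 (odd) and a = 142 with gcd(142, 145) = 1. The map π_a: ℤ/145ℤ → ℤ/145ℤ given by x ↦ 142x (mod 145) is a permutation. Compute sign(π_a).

+1

Trace 34: π^k(34) = [34, 43, 16, 97, 144, 3, 136] for k=0..6.
Decompose π into cycles: lengths [28, 28, 28, 28, 28, 4, 1] (7 cycles, including the fixed point 0).
145 − 7 = 138 transpositions; sign(π) = (−1)^138 = +1.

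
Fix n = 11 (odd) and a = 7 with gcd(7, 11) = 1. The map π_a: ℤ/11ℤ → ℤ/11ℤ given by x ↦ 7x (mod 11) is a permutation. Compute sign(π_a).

Trace 1: π^k(1) = [1, 7, 5, 2, 3, 10, 4] for k=0..6.
2 cycles of lengths [10, 1].
11 − 2 = 9 transpositions; sign(π) = (−1)^9 = -1.

-1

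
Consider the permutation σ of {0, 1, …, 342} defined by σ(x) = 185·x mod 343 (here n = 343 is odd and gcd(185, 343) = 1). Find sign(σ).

-1

Start at x=45: 45 → 93 → 55 → 228 → 334 → 50 → 332 → … (one orbit).
4 cycles of lengths [294, 42, 6, 1].
sign(π) = (−1)^{n − #cycles} = (−1)^{343−4} = (−1)^339 = -1.
Zolotarev: (185|343) = -1, matching the cycle-count sign.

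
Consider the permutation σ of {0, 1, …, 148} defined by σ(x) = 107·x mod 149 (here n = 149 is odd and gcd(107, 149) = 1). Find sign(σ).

+1

Orbit of 46 under x↦107x: [46, 5, 88, 29, 123, 49, 28]… (length divides ord_149(107)).
Cycle type of π: 37×4 + 1; total 5 cycles.
n − c = 149 − 5 = 144; sign = (−1)^144 = +1.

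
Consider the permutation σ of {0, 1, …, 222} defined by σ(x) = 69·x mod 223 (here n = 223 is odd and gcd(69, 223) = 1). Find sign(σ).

Start at x=78: 78 → 30 → 63 → 110 → 8 → 106 → 178 → … (one orbit).
π_69 has 3 disjoint cycles with lengths [111, 111, 1] on {0,…,222}.
sign(π) = (−1)^{n − #cycles} = (−1)^{223−3} = (−1)^220 = +1.
Zolotarev: (69|223) = +1, matching the cycle-count sign.

+1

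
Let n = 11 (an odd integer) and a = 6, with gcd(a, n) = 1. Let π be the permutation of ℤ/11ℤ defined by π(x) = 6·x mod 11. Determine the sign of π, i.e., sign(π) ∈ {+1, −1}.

-1

Start at x=1: 1 → 6 → 3 → 7 → 9 → 10 → 5 → … (one orbit).
2 cycles of lengths [10, 1].
sign(π) = (−1)^{n − #cycles} = (−1)^{11−2} = (−1)^9 = -1.
(6|11)_J = -1 (Zolotarev's lemma cross-check).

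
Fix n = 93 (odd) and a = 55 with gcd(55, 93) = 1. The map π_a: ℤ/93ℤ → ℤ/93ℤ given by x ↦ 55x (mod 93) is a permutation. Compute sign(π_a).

Trace 25: π^k(25) = [25, 73, 16, 43, 40, 61, 7] for k=0..6.
Cycle type of π: 30×3 + 1×3; total 6 cycles.
6 cycles on 93: each ℓ→(−1)^(ℓ−1), product (−1)^87 = -1.
Zolotarev: (55|93) = -1, matching the cycle-count sign.

-1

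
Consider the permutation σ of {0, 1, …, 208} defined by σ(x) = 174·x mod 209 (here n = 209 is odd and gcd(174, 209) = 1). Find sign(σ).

Start at x=103: 103 → 157 → 148 → 45 → 97 → 158 → 113 → … (one orbit).
π_174 has 6 disjoint cycles with lengths [90, 90, 18, 5, 5, 1] on {0,…,208}.
With 6 cycles on 209 points, sign = (−1)^{209−6} = -1.

-1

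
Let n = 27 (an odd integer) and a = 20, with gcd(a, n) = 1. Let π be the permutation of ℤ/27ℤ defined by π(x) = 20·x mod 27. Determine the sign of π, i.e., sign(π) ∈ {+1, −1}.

Orbit of 7 under x↦20x: [7, 5, 19, 2, 13, 17, 16]… (length divides ord_27(20)).
Decompose π into cycles: lengths [18, 6, 2, 1] (4 cycles, including the fixed point 0).
With 4 cycles on 27 points, sign = (−1)^{27−4} = -1.
(20|27)_J = -1 (Zolotarev's lemma cross-check).

-1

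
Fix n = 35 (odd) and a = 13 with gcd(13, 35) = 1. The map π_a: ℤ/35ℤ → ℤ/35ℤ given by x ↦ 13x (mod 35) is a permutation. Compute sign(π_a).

+1

Trace 29: π^k(29) = [29, 27, 1, 13] for k=0..3.
Decompose π into cycles: lengths [4, 4, 4, 4, 4, 4, 4, 2, 2, 2, 1] (11 cycles, including the fixed point 0).
35 − 11 = 24 transpositions; sign(π) = (−1)^24 = +1.
Zolotarev: (13|35) = +1, matching the cycle-count sign.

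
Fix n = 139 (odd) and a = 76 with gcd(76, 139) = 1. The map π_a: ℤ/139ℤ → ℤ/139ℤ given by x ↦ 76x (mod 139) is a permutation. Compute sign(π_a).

Orbit of 33 under x↦76x: [33, 6, 39, 45, 84, 129, 74]… (length divides ord_139(76)).
Cycle lengths of π_76 on ℤ/139ℤ: [46, 46, 46, 1]; 4 cycles in total.
4 cycles on 139: each ℓ→(−1)^(ℓ−1), product (−1)^135 = -1.
Via Zolotarev, sign(π_{76}) = (76|139) = -1.

-1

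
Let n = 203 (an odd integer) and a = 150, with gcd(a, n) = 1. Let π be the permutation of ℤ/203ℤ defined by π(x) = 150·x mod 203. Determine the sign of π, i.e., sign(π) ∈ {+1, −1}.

-1

Orbit of 198 under x↦150x: [198, 62, 165, 187, 36, 122, 30]… (length divides ord_203(150)).
The orbit structure of x ↦ 150x mod 203: 8 orbits of sizes [42, 42, 42, 42, 14, 14, 6, 1].
Σ(ℓ_i−1) = 203−8 = 195; sign = (−1)^195 = -1.
The Jacobi symbol (150|203) = -1 (Zolotarev) agrees.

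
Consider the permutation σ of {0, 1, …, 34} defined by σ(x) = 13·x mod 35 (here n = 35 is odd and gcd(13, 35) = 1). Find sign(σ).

Start at x=29: 29 → 27 → 1 → 13 → 29 (one orbit).
The orbit structure of x ↦ 13x mod 35: 11 orbits of sizes [4, 4, 4, 4, 4, 4, 4, 2, 2, 2, 1].
Σ(ℓ_i−1) = 35−11 = 24; sign = (−1)^24 = +1.
Via Zolotarev, sign(π_{13}) = (13|35) = +1.

+1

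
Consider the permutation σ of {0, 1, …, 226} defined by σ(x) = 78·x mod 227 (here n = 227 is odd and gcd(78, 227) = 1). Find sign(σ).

Start at x=40: 40 → 169 → 16 → 113 → 188 → 136 → 166 → … (one orbit).
Cycle type of π: 113×2 + 1; total 3 cycles.
227 − 3 = 224 transpositions; sign(π) = (−1)^224 = +1.

+1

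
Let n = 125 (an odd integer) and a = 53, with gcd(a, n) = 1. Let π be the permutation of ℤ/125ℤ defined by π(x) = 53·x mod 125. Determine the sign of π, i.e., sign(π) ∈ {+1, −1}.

-1

Trace 46: π^k(46) = [46, 63, 89, 92, 1, 53, 59] for k=0..6.
4 cycles of lengths [100, 20, 4, 1].
n − c = 125 − 4 = 121; sign = (−1)^121 = -1.
Check: (53/125) = -1 by Zolotarev.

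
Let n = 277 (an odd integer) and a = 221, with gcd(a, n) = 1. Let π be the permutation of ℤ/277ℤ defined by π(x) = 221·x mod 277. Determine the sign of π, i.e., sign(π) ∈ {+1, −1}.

-1

Trace 157: π^k(157) = [157, 72, 123, 37, 144, 246, 74] for k=0..6.
The orbit structure of x ↦ 221x mod 277: 2 orbits of sizes [276, 1].
With 2 cycles on 277 points, sign = (−1)^{277−2} = -1.
(221|277)_J = -1 (Zolotarev's lemma cross-check).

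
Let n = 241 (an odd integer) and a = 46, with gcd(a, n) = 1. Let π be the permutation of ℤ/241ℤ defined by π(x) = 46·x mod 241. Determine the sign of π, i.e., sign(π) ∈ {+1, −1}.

-1

Trace 104: π^k(104) = [104, 205, 31, 221, 44, 96, 78] for k=0..6.
Cycle type of π: 240 + 1; total 2 cycles.
n − c = 241 − 2 = 239; sign = (−1)^239 = -1.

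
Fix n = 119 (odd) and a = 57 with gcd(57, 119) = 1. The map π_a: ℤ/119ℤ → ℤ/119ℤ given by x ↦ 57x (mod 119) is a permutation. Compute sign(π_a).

-1

Orbit of 92 under x↦57x: [92, 8, 99, 50, 113, 15, 22]… (length divides ord_119(57)).
14 cycles of lengths [16, 16, 16, 16, 16, 16, 16, 1, 1, 1, 1, 1, 1, 1].
sign(π) = (−1)^{n − #cycles} = (−1)^{119−14} = (−1)^105 = -1.
Check: (57/119) = -1 by Zolotarev.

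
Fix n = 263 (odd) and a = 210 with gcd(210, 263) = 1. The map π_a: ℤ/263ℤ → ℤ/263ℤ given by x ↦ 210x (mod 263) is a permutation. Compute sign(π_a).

+1

Trace 129: π^k(129) = [129, 1, 210, 179, 244, 218, 18] for k=0..6.
π_210 has 3 disjoint cycles with lengths [131, 131, 1] on {0,…,262}.
sign(π) = (−1)^{n − #cycles} = (−1)^{263−3} = (−1)^260 = +1.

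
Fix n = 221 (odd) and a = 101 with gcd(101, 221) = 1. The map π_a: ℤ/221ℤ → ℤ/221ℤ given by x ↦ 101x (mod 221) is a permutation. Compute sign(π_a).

Start at x=101: 101 → 35 → 220 → 120 → 186 → 1 → 101 (one orbit).
Cycle type of π: 6×34 + 2×8 + 1; total 43 cycles.
43 cycles on 221: each ℓ→(−1)^(ℓ−1), product (−1)^178 = +1.

+1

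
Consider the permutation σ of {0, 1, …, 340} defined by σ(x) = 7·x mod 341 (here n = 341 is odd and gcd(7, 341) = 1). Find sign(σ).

-1

Start at x=7: 7 → 49 → 2 → 14 → 98 → 4 → 28 → … (one orbit).
π_7 has 14 disjoint cycles with lengths [30, 30, 30, 30, 30, 30, 30, 30, 30, 30, 15, 15, 10, 1] on {0,…,340}.
With 14 cycles on 341 points, sign = (−1)^{341−14} = -1.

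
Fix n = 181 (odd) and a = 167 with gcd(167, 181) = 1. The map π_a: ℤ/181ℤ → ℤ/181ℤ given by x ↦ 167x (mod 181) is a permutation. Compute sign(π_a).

+1

Orbit of 73 under x↦167x: [73, 64, 9, 55, 135, 101, 34]… (length divides ord_181(167)).
Cycle lengths of π_167 on ℤ/181ℤ: [90, 90, 1]; 3 cycles in total.
With 3 cycles on 181 points, sign = (−1)^{181−3} = +1.
Via Zolotarev, sign(π_{167}) = (167|181) = +1.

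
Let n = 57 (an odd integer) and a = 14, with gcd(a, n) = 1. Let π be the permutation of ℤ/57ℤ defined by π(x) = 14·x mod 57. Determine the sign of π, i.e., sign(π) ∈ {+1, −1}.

Start at x=41: 41 → 4 → 56 → 43 → 32 → 49 → 2 → … (one orbit).
Decompose π into cycles: lengths [18, 18, 18, 2, 1] (5 cycles, including the fixed point 0).
With 5 cycles on 57 points, sign = (−1)^{57−5} = +1.
Check: (14/57) = +1 by Zolotarev.

+1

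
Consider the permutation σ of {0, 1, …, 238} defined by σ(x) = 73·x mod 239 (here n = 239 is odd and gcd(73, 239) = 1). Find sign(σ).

-1

Orbit of 40 under x↦73x: [40, 52, 211, 107, 163, 188, 101]… (length divides ord_239(73)).
Cycle type of π: 34×7 + 1; total 8 cycles.
239 − 8 = 231 transpositions; sign(π) = (−1)^231 = -1.
The Jacobi symbol (73|239) = -1 (Zolotarev) agrees.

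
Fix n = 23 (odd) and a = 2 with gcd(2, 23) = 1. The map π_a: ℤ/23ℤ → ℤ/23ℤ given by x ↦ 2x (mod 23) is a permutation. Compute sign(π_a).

+1

Orbit of 8 under x↦2x: [8, 16, 9, 18, 13, 3, 6]… (length divides ord_23(2)).
Decompose π into cycles: lengths [11, 11, 1] (3 cycles, including the fixed point 0).
n − c = 23 − 3 = 20; sign = (−1)^20 = +1.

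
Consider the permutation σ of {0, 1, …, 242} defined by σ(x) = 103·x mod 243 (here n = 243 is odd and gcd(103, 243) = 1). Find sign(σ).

+1

Orbit of 205 under x↦103x: [205, 217, 238, 214, 172, 220, 61]… (length divides ord_243(103)).
The orbit structure of x ↦ 103x mod 243: 11 orbits of sizes [81, 81, 27, 27, 9, 9, 3, 3, 1, 1, 1].
n − c = 243 − 11 = 232; sign = (−1)^232 = +1.
Zolotarev: (103|243) = +1, matching the cycle-count sign.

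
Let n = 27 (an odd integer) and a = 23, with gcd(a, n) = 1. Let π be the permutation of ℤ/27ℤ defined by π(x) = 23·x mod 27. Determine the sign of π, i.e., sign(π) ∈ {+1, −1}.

-1

Trace 4: π^k(4) = [4, 11, 10, 14, 25, 8, 22] for k=0..6.
π_23 has 4 disjoint cycles with lengths [18, 6, 2, 1] on {0,…,26}.
With 4 cycles on 27 points, sign = (−1)^{27−4} = -1.
Check: (23/27) = -1 by Zolotarev.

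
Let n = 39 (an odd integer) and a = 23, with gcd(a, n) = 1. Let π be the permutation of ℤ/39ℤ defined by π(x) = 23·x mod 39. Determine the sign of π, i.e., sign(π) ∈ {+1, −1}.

Trace 1: π^k(1) = [1, 23, 22, 38, 16, 17] for k=0..5.
8 cycles of lengths [6, 6, 6, 6, 6, 6, 2, 1].
8 cycles on 39: each ℓ→(−1)^(ℓ−1), product (−1)^31 = -1.
(23|39)_J = -1 (Zolotarev's lemma cross-check).

-1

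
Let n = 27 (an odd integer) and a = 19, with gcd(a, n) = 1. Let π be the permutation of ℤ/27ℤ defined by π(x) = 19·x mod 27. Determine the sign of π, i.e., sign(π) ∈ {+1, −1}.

+1

Orbit of 10 under x↦19x: [10, 1, 19]… (length divides ord_27(19)).
15 cycles of lengths [3, 3, 3, 3, 3, 3, 1, 1, 1, 1, 1, 1, 1, 1, 1].
With 15 cycles on 27 points, sign = (−1)^{27−15} = +1.
(19|27)_J = +1 (Zolotarev's lemma cross-check).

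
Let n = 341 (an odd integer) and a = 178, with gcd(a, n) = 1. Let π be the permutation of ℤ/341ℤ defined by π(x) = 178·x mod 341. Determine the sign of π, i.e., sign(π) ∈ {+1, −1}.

Trace 312: π^k(312) = [312, 294, 159, 340, 163, 29, 47] for k=0..6.
Decompose π into cycles: lengths [10, 10, 10, 10, 10, 10, 10, 10, 10, 10, 10, 10, 10, 10, 10, 10, 10, 10, 10, 10, 10, 10, 10, 10, 10, 10, 10, 10, 10, 10, 10, 10, 10, 10, 1] (35 cycles, including the fixed point 0).
341 − 35 = 306 transpositions; sign(π) = (−1)^306 = +1.

+1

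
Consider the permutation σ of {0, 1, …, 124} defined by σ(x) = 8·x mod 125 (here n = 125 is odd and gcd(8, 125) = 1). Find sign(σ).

-1

Start at x=44: 44 → 102 → 66 → 28 → 99 → 42 → 86 → … (one orbit).
π_8 has 4 disjoint cycles with lengths [100, 20, 4, 1] on {0,…,124}.
With 4 cycles on 125 points, sign = (−1)^{125−4} = -1.
Check: (8/125) = -1 by Zolotarev.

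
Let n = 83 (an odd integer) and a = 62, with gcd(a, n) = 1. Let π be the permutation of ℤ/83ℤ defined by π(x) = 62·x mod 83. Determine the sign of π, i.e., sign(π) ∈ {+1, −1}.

-1

Orbit of 22 under x↦62x: [22, 36, 74, 23, 15, 17, 58]… (length divides ord_83(62)).
2 cycles of lengths [82, 1].
Σ(ℓ_i−1) = 83−2 = 81; sign = (−1)^81 = -1.
Via Zolotarev, sign(π_{62}) = (62|83) = -1.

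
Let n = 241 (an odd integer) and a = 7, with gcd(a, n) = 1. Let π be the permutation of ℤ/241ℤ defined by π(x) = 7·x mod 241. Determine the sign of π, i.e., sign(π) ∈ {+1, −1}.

-1

Orbit of 226 under x↦7x: [226, 136, 229, 157, 135, 222, 108]… (length divides ord_241(7)).
Decompose π into cycles: lengths [240, 1] (2 cycles, including the fixed point 0).
Σ(ℓ_i−1) = 241−2 = 239; sign = (−1)^239 = -1.
(7|241)_J = -1 (Zolotarev's lemma cross-check).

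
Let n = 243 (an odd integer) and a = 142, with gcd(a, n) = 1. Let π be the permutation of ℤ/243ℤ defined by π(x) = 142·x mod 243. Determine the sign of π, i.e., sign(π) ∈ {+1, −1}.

+1

Orbit of 235 under x↦142x: [235, 79, 40, 91, 43, 31, 28]… (length divides ord_243(142)).
Cycle type of π: 81×2 + 27×2 + 9×2 + 3×2 + 1×3; total 11 cycles.
11 cycles on 243: each ℓ→(−1)^(ℓ−1), product (−1)^232 = +1.
Zolotarev: (142|243) = +1, matching the cycle-count sign.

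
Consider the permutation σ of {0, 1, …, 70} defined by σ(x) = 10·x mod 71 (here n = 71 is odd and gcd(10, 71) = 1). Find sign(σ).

Trace 16: π^k(16) = [16, 18, 38, 25, 37, 15, 8] for k=0..6.
Cycle type of π: 35×2 + 1; total 3 cycles.
With 3 cycles on 71 points, sign = (−1)^{71−3} = +1.
(10|71)_J = +1 (Zolotarev's lemma cross-check).

+1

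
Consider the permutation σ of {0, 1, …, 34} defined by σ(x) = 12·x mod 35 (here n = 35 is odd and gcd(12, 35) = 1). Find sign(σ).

+1

Start at x=11: 11 → 27 → 9 → 3 → 1 → 12 → 4 → … (one orbit).
5 cycles of lengths [12, 12, 6, 4, 1].
5 cycles on 35: each ℓ→(−1)^(ℓ−1), product (−1)^30 = +1.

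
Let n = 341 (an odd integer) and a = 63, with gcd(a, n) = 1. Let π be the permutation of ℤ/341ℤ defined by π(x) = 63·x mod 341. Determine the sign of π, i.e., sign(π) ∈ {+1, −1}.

-1

Orbit of 156 under x↦63x: [156, 280, 249, 1, 63, 218, 94]… (length divides ord_341(63)).
Decompose π into cycles: lengths [10, 10, 10, 10, 10, 10, 10, 10, 10, 10, 10, 10, 10, 10, 10, 10, 10, 10, 10, 10, 10, 10, 10, 10, 10, 10, 10, 10, 10, 10, 10, 1, 1, 1, 1, 1, 1, 1, 1, 1, 1, 1, 1, 1, 1, 1, 1, 1, 1, 1, 1, 1, 1, 1, 1, 1, 1, 1, 1, 1, 1, 1] (62 cycles, including the fixed point 0).
n − c = 341 − 62 = 279; sign = (−1)^279 = -1.
The Jacobi symbol (63|341) = -1 (Zolotarev) agrees.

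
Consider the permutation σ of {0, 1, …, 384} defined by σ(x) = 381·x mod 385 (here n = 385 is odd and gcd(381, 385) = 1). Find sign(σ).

Trace 221: π^k(221) = [221, 271, 71, 101, 366, 76, 81] for k=0..6.
The orbit structure of x ↦ 381x mod 385: 25 orbits of sizes [30, 30, 30, 30, 30, 30, 30, 30, 30, 30, 10, 10, 10, 10, 10, 6, 6, 6, 6, 6, 1, 1, 1, 1, 1].
385 − 25 = 360 transpositions; sign(π) = (−1)^360 = +1.

+1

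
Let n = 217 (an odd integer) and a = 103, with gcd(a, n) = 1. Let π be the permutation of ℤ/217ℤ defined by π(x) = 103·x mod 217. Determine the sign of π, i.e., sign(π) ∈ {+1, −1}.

Orbit of 8 under x↦103x: [8, 173, 25, 188, 51, 45, 78]… (length divides ord_217(103)).
The orbit structure of x ↦ 103x mod 217: 10 orbits of sizes [30, 30, 30, 30, 30, 30, 15, 15, 6, 1].
sign(π) = (−1)^{n − #cycles} = (−1)^{217−10} = (−1)^207 = -1.

-1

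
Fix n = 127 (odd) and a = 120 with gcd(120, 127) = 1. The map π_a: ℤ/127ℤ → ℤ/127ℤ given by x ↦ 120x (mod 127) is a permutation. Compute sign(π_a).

+1

Trace 84: π^k(84) = [84, 47, 52, 17, 8, 71, 11] for k=0..6.
3 cycles of lengths [63, 63, 1].
n − c = 127 − 3 = 124; sign = (−1)^124 = +1.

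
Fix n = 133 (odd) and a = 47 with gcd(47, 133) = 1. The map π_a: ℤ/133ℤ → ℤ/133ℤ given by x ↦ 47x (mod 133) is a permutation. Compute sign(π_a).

Start at x=125: 125 → 23 → 17 → 1 → 47 → 81 → 83 → … (one orbit).
Cycle lengths of π_47 on ℤ/133ℤ: [18, 18, 18, 18, 18, 18, 9, 9, 6, 1]; 10 cycles in total.
10 cycles on 133: each ℓ→(−1)^(ℓ−1), product (−1)^123 = -1.

-1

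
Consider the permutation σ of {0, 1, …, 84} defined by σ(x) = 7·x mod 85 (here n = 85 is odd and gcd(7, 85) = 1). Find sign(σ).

Trace 59: π^k(59) = [59, 73, 1, 7, 49, 3, 21] for k=0..6.
Decompose π into cycles: lengths [16, 16, 16, 16, 16, 4, 1] (7 cycles, including the fixed point 0).
Σ(ℓ_i−1) = 85−7 = 78; sign = (−1)^78 = +1.

+1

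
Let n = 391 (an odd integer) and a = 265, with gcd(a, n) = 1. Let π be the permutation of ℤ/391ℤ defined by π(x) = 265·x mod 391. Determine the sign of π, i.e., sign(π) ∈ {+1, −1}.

-1

Start at x=75: 75 → 325 → 105 → 64 → 147 → 246 → 284 → … (one orbit).
Cycle type of π: 176×2 + 16 + 11×2 + 1; total 6 cycles.
sign(π) = (−1)^{n − #cycles} = (−1)^{391−6} = (−1)^385 = -1.
(265|391)_J = -1 (Zolotarev's lemma cross-check).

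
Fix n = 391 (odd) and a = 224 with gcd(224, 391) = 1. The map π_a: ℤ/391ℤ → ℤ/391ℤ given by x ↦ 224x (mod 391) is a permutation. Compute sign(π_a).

+1

Trace 129: π^k(129) = [129, 353, 90, 219, 181, 271, 99] for k=0..6.
The orbit structure of x ↦ 224x mod 391: 5 orbits of sizes [176, 176, 22, 16, 1].
Σ(ℓ_i−1) = 391−5 = 386; sign = (−1)^386 = +1.
Zolotarev: (224|391) = +1, matching the cycle-count sign.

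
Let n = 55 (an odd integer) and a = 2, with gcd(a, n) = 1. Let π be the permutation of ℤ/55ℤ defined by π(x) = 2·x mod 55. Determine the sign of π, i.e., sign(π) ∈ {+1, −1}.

Start at x=18: 18 → 36 → 17 → 34 → 13 → 26 → 52 → … (one orbit).
Decompose π into cycles: lengths [20, 20, 10, 4, 1] (5 cycles, including the fixed point 0).
With 5 cycles on 55 points, sign = (−1)^{55−5} = +1.

+1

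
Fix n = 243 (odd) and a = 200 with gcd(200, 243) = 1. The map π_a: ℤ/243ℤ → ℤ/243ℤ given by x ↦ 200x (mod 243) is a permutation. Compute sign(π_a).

-1

Orbit of 160 under x↦200x: [160, 167, 109, 173, 94, 89, 61]… (length divides ord_243(200)).
The orbit structure of x ↦ 200x mod 243: 6 orbits of sizes [162, 54, 18, 6, 2, 1].
Σ(ℓ_i−1) = 243−6 = 237; sign = (−1)^237 = -1.
The Jacobi symbol (200|243) = -1 (Zolotarev) agrees.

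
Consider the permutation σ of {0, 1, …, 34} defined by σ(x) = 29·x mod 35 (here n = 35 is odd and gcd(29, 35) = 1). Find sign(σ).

Start at x=1: 1 → 29 → 1 (one orbit).
21 cycles of lengths [2, 2, 2, 2, 2, 2, 2, 2, 2, 2, 2, 2, 2, 2, 1, 1, 1, 1, 1, 1, 1].
21 cycles on 35: each ℓ→(−1)^(ℓ−1), product (−1)^14 = +1.

+1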